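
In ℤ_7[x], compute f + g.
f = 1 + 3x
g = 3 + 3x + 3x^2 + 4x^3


Add coefficients mod 7:
x^0: 1 + 3 = 4 (mod 7)
x^1: 3 + 3 = 6 (mod 7)
x^2: 0 + 3 = 3 (mod 7)
x^3: 0 + 4 = 4 (mod 7)
Result: 4 + 6x + 3x^2 + 4x^3

f + g = 4 + 6x + 3x^2 + 4x^3


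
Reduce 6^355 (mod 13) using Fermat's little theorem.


Fermat's little theorem: if p is prime and gcd(a,p)=1, then a^(p-1) ≡ 1 (mod p)
p = 13 is prime, gcd(6,13) = 1
Reduce exponent: 355 mod 12 = 7
So 6^355 ≡ 6^7 (mod 13)
6^7 mod 13 = 7

6^355 ≡ 7 (mod 13)


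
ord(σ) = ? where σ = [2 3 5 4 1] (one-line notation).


Cycle decomposition: (1 2 3 5)
Cycle lengths: 4
Order = lcm(4) = 4

ord(σ) = 4


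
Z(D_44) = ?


Z(G) = {g ∈ G | gx = xg for all x ∈ G}
For even n, Z(D_n) = {e, r^(n/2)}: the 180° rotation r^22 commutes with every reflection and rotation

Z(D_44) = {e, r^22}


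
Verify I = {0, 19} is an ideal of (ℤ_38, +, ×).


Check ideal conditions for I = {0, 19} in ℤ_38:
(1) I is an additive subgroup? Yes
(2) For r ∈ ℤ_38 and a ∈ I: r·a ∈ I? Yes

Yes, I is an ideal of ℤ_38


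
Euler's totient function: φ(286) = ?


Factor n: 286 = 2 × 11 × 13
φ(n) = n · ∏(1 - 1/p) over distinct primes p | n
φ(286) = 286 · (1 - 1/2) · (1 - 1/11) · (1 - 1/13) = 120

φ(286) = 120


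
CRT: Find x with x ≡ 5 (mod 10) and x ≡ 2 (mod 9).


m₁ = 10, m₂ = 9, gcd = 1, so CRT applies. M = m₁·m₂ = 90
Let M₁ = M/m₁ = 9, M₂ = M/m₂ = 10
Find y₁ ≡ M₁⁻¹ (mod m₁): 9⁻¹ ≡ 9 (mod 10)
Find y₂ ≡ M₂⁻¹ (mod m₂): 10⁻¹ ≡ 1 (mod 9)
x = a₁·M₁·y₁ + a₂·M₂·y₂ = 5·9·9 + 2·10·1 = 425
Reduce mod 90: x ≡ 65
Check: 65 mod 10 = 5 ✓, 65 mod 9 = 2 ✓

x ≡ 65 (mod 90)


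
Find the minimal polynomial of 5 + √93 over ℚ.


Let α = 5 + √93. Then α - 5 = √93, so (α - 5)² = 93, giving α² - 10α - 68 = 0. Degree 2 and α ∉ ℚ, so this is the minimal polynomial.

Minimal polynomial: x² - 10x - 68


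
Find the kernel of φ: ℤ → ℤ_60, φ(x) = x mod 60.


Kernel = preimage of identity
ker(φ) = {x ∈ ℤ : x ≡ 0 (mod 60)} = 60ℤ = {0, ±60, ±120, ...}

ker(φ) = 60ℤ


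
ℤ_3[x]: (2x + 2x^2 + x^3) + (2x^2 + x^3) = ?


Add coefficients mod 3:
x^0: 0 + 0 = 0 (mod 3)
x^1: 2 + 0 = 2 (mod 3)
x^2: 2 + 2 = 1 (mod 3)
x^3: 1 + 1 = 2 (mod 3)
Result: 2x + x^2 + 2x^3

f + g = 2x + x^2 + 2x^3


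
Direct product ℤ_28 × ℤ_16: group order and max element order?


|ℤ_28 × ℤ_16| = 28 × 16 = 448
Max element order = lcm(28,16) = 112
Cyclic? No (gcd=4)

|ℤ_28×ℤ_16| = 448, max element order = 112


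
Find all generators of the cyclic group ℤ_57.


g generates ℤ_n iff gcd(g,n) = 1
Prime factors of 57: 3, 19
Generators are g ∈ {1,...,56} not divisible by any of these primes.
Generators: {1, 2, 4, 5, 7, 8, 10, 11, 13, 14, 16, 17, 20, 22, 23, 25, 26, 28, 29, 31, 32, 34, 35, 37, 40, 41, 43, 44, 46, 47, 49, 50, 52, 53, 55, 56}
Number of generators = φ(57) = 36

Generators of ℤ_57 = {1, 2, 4, 5, 7, 8, 10, 11, 13, 14, 16, 17, 20, 22, 23, 25, 26, 28, 29, 31, 32, 34, 35, 37, 40, 41, 43, 44, 46, 47, 49, 50, 52, 53, 55, 56}


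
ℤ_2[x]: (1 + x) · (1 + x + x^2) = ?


Expand and collect like terms; reduce coefficients mod 2:
x^0: 1·1 = 1 ≡ 1 (mod 2)
x^1: 1·1 + 1·1 = 2 ≡ 0 (mod 2)
x^2: 1·1 + 1·1 = 2 ≡ 0 (mod 2)
x^3: 1·1 = 1 ≡ 1 (mod 2)
Result: 1 + x^3

f · g = 1 + x^3


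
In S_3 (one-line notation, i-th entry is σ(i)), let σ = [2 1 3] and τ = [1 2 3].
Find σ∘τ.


σ∘τ: apply τ first, then σ
1 →τ 1 →σ 2
2 →τ 2 →σ 1
3 →τ 3 →σ 3

σ∘τ = [2 1 3]


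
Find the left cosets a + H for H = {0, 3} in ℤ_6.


H = {0, 3}, |H| = 2
Number of cosets = |G|/|H| = 6/2 = 3
0 + H = {0, 3}
1 + H = {1, 4}
2 + H = {2, 5}

Cosets: 0+H={0,3}; 1+H={1,4}; 2+H={2,5}


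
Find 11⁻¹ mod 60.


Use the extended Euclidean algorithm to write 1 = 11·s + 60·t; then s mod 60 is the inverse.
Euclidean algorithm:
  11 = 0·60 + 11
  60 = 5·11 + 5
  11 = 2·5 + 1
  5 = 5·1 + 0
gcd(11,60) = 1
Back-substitution gives: 11·(11) + 60·(-2) = 1
So 11⁻¹ ≡ 11 ≡ 11 (mod 60)
Check: 11 × 11 = 121 ≡ 1 (mod 60) ✓

11⁻¹ ≡ 11 (mod 60)


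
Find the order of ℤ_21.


ℤ_n has n elements.

|ℤ_21| = 21


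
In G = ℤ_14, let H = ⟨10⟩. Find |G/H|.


|⟨10⟩| = n / gcd(10, 14) = 14 / 2 = 7
H is normal (ℤ_14 is abelian).
|G/H| = |G| / |H| = 14 / 7 = 2

|G/H| = 2


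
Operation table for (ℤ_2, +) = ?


Elements: {0, 1}
Operation: addition mod 2
Entry (a, b) = (a + b) mod 2

Cayley table:
  | 0 | 1
0 | 0 | 1
1 | 1 | 0


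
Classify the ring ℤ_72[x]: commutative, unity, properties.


ℤ_72 has zero divisors (2·36 ≡ 0), and these lift to constant zero divisors in ℤ_72[x]; so not an integral domain
Commutative: Yes
Integral domain: No
Has unity: Yes

ℤ_72[x]: Commutative=Yes, Unity=Yes


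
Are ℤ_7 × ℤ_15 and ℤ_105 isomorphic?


Comparing ℤ_7 × ℤ_15 and ℤ_105:
gcd(7,15) = 1, so ℤ_7 × ℤ_15 ≅ ℤ_105 (CRT)

Yes, ℤ_7 × ℤ_15 ≅ ℤ_105


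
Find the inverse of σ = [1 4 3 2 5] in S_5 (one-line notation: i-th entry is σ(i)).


To find σ⁻¹, swap domain and range:
σ(1) = 1 → σ⁻¹(1) = 1
σ(2) = 4 → σ⁻¹(4) = 2
σ(3) = 3 → σ⁻¹(3) = 3
σ(4) = 2 → σ⁻¹(2) = 4
σ(5) = 5 → σ⁻¹(5) = 5

σ⁻¹ = [1 4 3 2 5]


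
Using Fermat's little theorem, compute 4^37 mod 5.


Fermat's little theorem: if p is prime and gcd(a,p)=1, then a^(p-1) ≡ 1 (mod p)
p = 5 is prime, gcd(4,5) = 1
Reduce exponent: 37 mod 4 = 1
So 4^37 ≡ 4^1 (mod 5)
4^1 mod 5 = 4

4^37 ≡ 4 (mod 5)


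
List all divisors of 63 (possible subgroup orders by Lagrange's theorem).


Lagrange's theorem: |H| divides |G|
|G| = 63
Divisors of 63: 1, 3, 7, 9, 21, 63

Possible subgroup orders: {1, 3, 7, 9, 21, 63}


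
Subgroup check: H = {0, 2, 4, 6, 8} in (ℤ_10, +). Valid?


Subgroup test for H = {0, 2, 4, 6, 8} in (ℤ_10, +):
(1) 0 ∈ H? Yes
(2) Closure: for all a,b ∈ H, (a+b) mod 10 ∈ H? Yes
(3) Inverses: for all a ∈ H, -a mod 10 ∈ H? Yes

Yes, H is a subgroup of ℤ_10


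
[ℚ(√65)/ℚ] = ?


√65 has minimal polynomial x² - 65 (irreducible over ℚ since 65 is squarefree)

[ℚ(√65)/ℚ] = 2


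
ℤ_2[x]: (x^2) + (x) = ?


Add coefficients mod 2:
x^0: 0 + 0 = 0 (mod 2)
x^1: 0 + 1 = 1 (mod 2)
x^2: 1 + 0 = 1 (mod 2)
Result: x + x^2

f + g = x + x^2


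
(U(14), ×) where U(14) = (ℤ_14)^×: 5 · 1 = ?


Operation: multiplication mod 14
5 · 1 = (a × b) mod 14 with a = 5, b = 1

5 · 1 = 5


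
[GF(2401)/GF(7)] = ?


GF(2401) = GF(7^4), so the extension degree is 4

[GF(2401)/GF(7)] = 4


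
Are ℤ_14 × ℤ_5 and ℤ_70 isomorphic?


Comparing ℤ_14 × ℤ_5 and ℤ_70:
gcd(14,5) = 1, so ℤ_14 × ℤ_5 ≅ ℤ_70 (CRT)

Yes, ℤ_14 × ℤ_5 ≅ ℤ_70


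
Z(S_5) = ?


Z(G) = {g ∈ G | gx = xg for all x ∈ G}
S_n is non-abelian for n ≥ 3; Z(S_5) is trivial

Z(S_5) = {e}


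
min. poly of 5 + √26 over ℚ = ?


Let α = 5 + √26. Then α - 5 = √26, so (α - 5)² = 26, giving α² - 10α - 1 = 0. Degree 2 and α ∉ ℚ, so this is the minimal polynomial.

Minimal polynomial: x² - 10x - 1


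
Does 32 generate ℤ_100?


g generates ℤ_n iff gcd(g, n) = 1
gcd(32, 100) = 4
Since gcd = 4 ≠ 1, ⟨32⟩ has order 25 < 100, so 32 is not a generator.

No, 32 does not generate ℤ_100


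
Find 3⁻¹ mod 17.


Use the extended Euclidean algorithm to write 1 = 3·s + 17·t; then s mod 17 is the inverse.
Euclidean algorithm:
  3 = 0·17 + 3
  17 = 5·3 + 2
  3 = 1·2 + 1
  2 = 2·1 + 0
gcd(3,17) = 1
Back-substitution gives: 3·(6) + 17·(-1) = 1
So 3⁻¹ ≡ 6 ≡ 6 (mod 17)
Check: 3 × 6 = 18 ≡ 1 (mod 17) ✓

3⁻¹ ≡ 6 (mod 17)


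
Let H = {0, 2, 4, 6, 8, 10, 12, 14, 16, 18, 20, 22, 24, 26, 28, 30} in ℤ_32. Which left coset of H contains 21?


21 + H = {21 + h (mod 32) : h ∈ H}
21+0=21, 21+2=23, 21+4=25, 21+6=27, 21+8=29, 21+10=31, 21+12=1, 21+14=3, 21+16=5, 21+18=7, 21+20=9, 21+22=11, 21+24=13, 21+26=15, 21+28=17, 21+30=19
21 + H = {1, 3, 5, 7, 9, 11, 13, 15, 17, 19, 21, 23, 25, 27, 29, 31} = 1 + H

21 + H = {1, 3, 5, 7, 9, 11, 13, 15, 17, 19, 21, 23, 25, 27, 29, 31}


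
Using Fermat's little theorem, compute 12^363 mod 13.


Fermat's little theorem: if p is prime and gcd(a,p)=1, then a^(p-1) ≡ 1 (mod p)
p = 13 is prime, gcd(12,13) = 1
Reduce exponent: 363 mod 12 = 3
So 12^363 ≡ 12^3 (mod 13)
12^3 mod 13 = 12

12^363 ≡ 12 (mod 13)


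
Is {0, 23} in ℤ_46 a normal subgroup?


H = {0, 23} in ℤ_46
ℤ_46 is abelian; every subgroup of an abelian group is normal

Yes, normal subgroup


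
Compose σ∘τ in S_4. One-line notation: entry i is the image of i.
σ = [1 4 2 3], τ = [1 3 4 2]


σ∘τ: apply τ first, then σ
1 →τ 1 →σ 1
2 →τ 3 →σ 2
3 →τ 4 →σ 3
4 →τ 2 →σ 4

σ∘τ = [1 2 3 4]


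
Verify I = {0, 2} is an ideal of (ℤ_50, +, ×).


Check ideal conditions for I = {0, 2} in ℤ_50:
(1) I is an additive subgroup? No
(2) For r ∈ ℤ_50 and a ∈ I: r·a ∈ I? No  [counterexample: r=2, a=2, r·a mod 50 = 4 ∉ I]

No, I is not an ideal of ℤ_50


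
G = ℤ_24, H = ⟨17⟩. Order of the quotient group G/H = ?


|⟨17⟩| = n / gcd(17, 24) = 24 / 1 = 24
H is normal (ℤ_24 is abelian).
|G/H| = |G| / |H| = 24 / 24 = 1

|G/H| = 1


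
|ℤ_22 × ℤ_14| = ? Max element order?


|ℤ_22 × ℤ_14| = 22 × 14 = 308
Max element order = lcm(22,14) = 154
Cyclic? No (gcd=2)

|ℤ_22×ℤ_14| = 308, max element order = 154


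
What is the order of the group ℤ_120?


ℤ_n has n elements.

|ℤ_120| = 120


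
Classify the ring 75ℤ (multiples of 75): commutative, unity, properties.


75ℤ is a commutative ring under +,× but has no multiplicative identity (1 ∉ 75ℤ); it has no zero divisors, but without unity it is not an integral domain
Commutative: Yes
Integral domain: No
Has unity: No

75ℤ (multiples of 75): Commutative=Yes, Unity=No


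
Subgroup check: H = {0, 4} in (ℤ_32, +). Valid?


Subgroup test for H = {0, 4} in (ℤ_32, +):
(1) 0 ∈ H? Yes
(2) Closure: for all a,b ∈ H, (a+b) mod 32 ∈ H? No  [counterexample: 4 + 4 = 8 ∉ H]
(3) Inverses: for all a ∈ H, -a mod 32 ∈ H? No

No, H is not a subgroup of ℤ_32


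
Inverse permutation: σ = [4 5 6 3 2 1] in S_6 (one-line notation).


To find σ⁻¹, swap domain and range:
σ(1) = 4 → σ⁻¹(4) = 1
σ(2) = 5 → σ⁻¹(5) = 2
σ(3) = 6 → σ⁻¹(6) = 3
σ(4) = 3 → σ⁻¹(3) = 4
σ(5) = 2 → σ⁻¹(2) = 5
σ(6) = 1 → σ⁻¹(1) = 6

σ⁻¹ = [6 5 4 1 2 3]


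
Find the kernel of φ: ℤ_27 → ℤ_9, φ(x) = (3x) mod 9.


Kernel = preimage of identity
ker(φ) = {x ∈ ℤ_27 : 3x ≡ 0 (mod 9)}. Since 9 | 27, φ is well-defined. The kernel is the cyclic subgroup ⟨3⟩ of ℤ_27 (order 9), i.e. {0, 3, 6, 9, 12, 15, 18, 21, 24}

ker(φ) = {0, 3, 6, 9, 12, 15, 18, 21, 24}


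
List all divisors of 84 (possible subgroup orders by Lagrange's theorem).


Lagrange's theorem: |H| divides |G|
|G| = 84
Divisors of 84: 1, 2, 3, 4, 6, 7, 12, 14, 21, 28, 42, 84

Possible subgroup orders: {1, 2, 3, 4, 6, 7, 12, 14, 21, 28, 42, 84}


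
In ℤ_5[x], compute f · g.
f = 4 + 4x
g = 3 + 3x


Expand and collect like terms; reduce coefficients mod 5:
x^0: 4·3 = 12 ≡ 2 (mod 5)
x^1: 4·3 + 4·3 = 24 ≡ 4 (mod 5)
x^2: 4·3 = 12 ≡ 2 (mod 5)
Result: 2 + 4x + 2x^2

f · g = 2 + 4x + 2x^2


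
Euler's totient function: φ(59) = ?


Factor n: 59 = 59
φ(n) = n · ∏(1 - 1/p) over distinct primes p | n
φ(59) = 59 · (1 - 1/59) = 58

φ(59) = 58


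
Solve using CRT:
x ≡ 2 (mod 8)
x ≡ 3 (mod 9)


m₁ = 8, m₂ = 9, gcd = 1, so CRT applies. M = m₁·m₂ = 72
Let M₁ = M/m₁ = 9, M₂ = M/m₂ = 8
Find y₁ ≡ M₁⁻¹ (mod m₁): 9⁻¹ ≡ 1 (mod 8)
Find y₂ ≡ M₂⁻¹ (mod m₂): 8⁻¹ ≡ 8 (mod 9)
x = a₁·M₁·y₁ + a₂·M₂·y₂ = 2·9·1 + 3·8·8 = 210
Reduce mod 72: x ≡ 66
Check: 66 mod 8 = 2 ✓, 66 mod 9 = 3 ✓

x ≡ 66 (mod 72)


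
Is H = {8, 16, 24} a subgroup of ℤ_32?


Subgroup test for H = {8, 16, 24} in (ℤ_32, +):
(1) 0 ∈ H? No
(2) Closure: for all a,b ∈ H, (a+b) mod 32 ∈ H? No  [counterexample: 8 + 24 = 0 ∉ H]
(3) Inverses: for all a ∈ H, -a mod 32 ∈ H? Yes

No, H is not a subgroup of ℤ_32


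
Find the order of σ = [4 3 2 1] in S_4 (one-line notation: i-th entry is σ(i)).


Cycle decomposition: (1 4) (2 3)
Cycle lengths: 2, 2
Order = lcm(2, 2) = 2

ord(σ) = 2


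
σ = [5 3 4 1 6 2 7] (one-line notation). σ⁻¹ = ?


To find σ⁻¹, swap domain and range:
σ(1) = 5 → σ⁻¹(5) = 1
σ(2) = 3 → σ⁻¹(3) = 2
σ(3) = 4 → σ⁻¹(4) = 3
σ(4) = 1 → σ⁻¹(1) = 4
σ(5) = 6 → σ⁻¹(6) = 5
σ(6) = 2 → σ⁻¹(2) = 6
σ(7) = 7 → σ⁻¹(7) = 7

σ⁻¹ = [4 6 2 3 1 5 7]


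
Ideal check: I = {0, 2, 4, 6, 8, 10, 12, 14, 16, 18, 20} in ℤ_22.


Check ideal conditions for I = {0, 2, 4, 6, 8, 10, 12, 14, 16, 18, 20} in ℤ_22:
(1) I is an additive subgroup? Yes
(2) For r ∈ ℤ_22 and a ∈ I: r·a ∈ I? Yes

Yes, I is an ideal of ℤ_22


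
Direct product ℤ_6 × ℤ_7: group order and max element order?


|ℤ_6 × ℤ_7| = 6 × 7 = 42
Max element order = lcm(6,7) = 42
Cyclic? Yes (gcd=1)

|ℤ_6×ℤ_7| = 42, max element order = 42


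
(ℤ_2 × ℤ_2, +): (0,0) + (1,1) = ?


Operation: componentwise addition mod (2, 2)
(0,0) + (1,1) = ((a₁+b₁) mod 2, (a₂+b₂) mod 2) with a = (0,0), b = (1,1)

(0,0) + (1,1) = (1,1)


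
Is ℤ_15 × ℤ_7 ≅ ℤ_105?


Comparing ℤ_15 × ℤ_7 and ℤ_105:
gcd(15,7) = 1, so ℤ_15 × ℤ_7 ≅ ℤ_105 (CRT)

Yes, ℤ_15 × ℤ_7 ≅ ℤ_105


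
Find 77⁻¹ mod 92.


Use the extended Euclidean algorithm to write 1 = 77·s + 92·t; then s mod 92 is the inverse.
Euclidean algorithm:
  77 = 0·92 + 77
  92 = 1·77 + 15
  77 = 5·15 + 2
  15 = 7·2 + 1
  2 = 2·1 + 0
gcd(77,92) = 1
Back-substitution gives: 77·(-43) + 92·(36) = 1
So 77⁻¹ ≡ -43 ≡ 49 (mod 92)
Check: 77 × 49 = 3773 ≡ 1 (mod 92) ✓

77⁻¹ ≡ 49 (mod 92)


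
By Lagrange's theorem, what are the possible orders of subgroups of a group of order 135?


Lagrange's theorem: |H| divides |G|
|G| = 135
Divisors of 135: 1, 3, 5, 9, 15, 27, 45, 135

Possible subgroup orders: {1, 3, 5, 9, 15, 27, 45, 135}


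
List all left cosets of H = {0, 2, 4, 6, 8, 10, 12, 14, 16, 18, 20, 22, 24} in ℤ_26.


H = {0, 2, 4, 6, 8, 10, 12, 14, 16, 18, 20, 22, 24}, |H| = 13
Number of cosets = |G|/|H| = 26/13 = 2
0 + H = {0, 2, 4, 6, 8, 10, 12, 14, 16, 18, 20, 22, 24}
1 + H = {1, 3, 5, 7, 9, 11, 13, 15, 17, 19, 21, 23, 25}

Cosets: 0+H={0,2,4,6,8,10,12,14,16,18,20,22,24}; 1+H={1,3,5,7,9,11,13,15,17,19,21,23,25}


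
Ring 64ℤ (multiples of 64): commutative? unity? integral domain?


64ℤ is a commutative ring under +,× but has no multiplicative identity (1 ∉ 64ℤ); it has no zero divisors, but without unity it is not an integral domain
Commutative: Yes
Integral domain: No
Has unity: No

64ℤ (multiples of 64): Commutative=Yes, Unity=No


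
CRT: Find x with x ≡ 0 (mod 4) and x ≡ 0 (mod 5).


m₁ = 4, m₂ = 5, gcd = 1, so CRT applies. M = m₁·m₂ = 20
Let M₁ = M/m₁ = 5, M₂ = M/m₂ = 4
Find y₁ ≡ M₁⁻¹ (mod m₁): 5⁻¹ ≡ 1 (mod 4)
Find y₂ ≡ M₂⁻¹ (mod m₂): 4⁻¹ ≡ 4 (mod 5)
x = a₁·M₁·y₁ + a₂·M₂·y₂ = 0·5·1 + 0·4·4 = 0
Reduce mod 20: x ≡ 0
Check: 0 mod 4 = 0 ✓, 0 mod 5 = 0 ✓

x ≡ 0 (mod 20)


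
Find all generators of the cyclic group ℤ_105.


g generates ℤ_n iff gcd(g,n) = 1
Prime factors of 105: 3, 5, 7
Generators are g ∈ {1,...,104} not divisible by any of these primes.
Generators: {1, 2, 4, 8, 11, 13, 16, 17, 19, 22, 23, 26, 29, 31, 32, 34, 37, 38, 41, 43, 44, 46, 47, 52, 53, 58, 59, 61, 62, 64, 67, 68, 71, 73, 74, 76, 79, 82, 83, 86, 88, 89, 92, 94, 97, 101, 103, 104}
Number of generators = φ(105) = 48

Generators of ℤ_105 = {1, 2, 4, 8, 11, 13, 16, 17, 19, 22, 23, 26, 29, 31, 32, 34, 37, 38, 41, 43, 44, 46, 47, 52, 53, 58, 59, 61, 62, 64, 67, 68, 71, 73, 74, 76, 79, 82, 83, 86, 88, 89, 92, 94, 97, 101, 103, 104}


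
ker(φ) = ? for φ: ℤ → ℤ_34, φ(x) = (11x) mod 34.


Kernel = preimage of identity
ker(φ) = {x ∈ ℤ : 11x ≡ 0 (mod 34)}. gcd(11,34) = 1, so 11x ≡ 0 (mod 34) ⟺ x ≡ 0 (mod 34/1 = 34). Hence ker(φ) = 34ℤ

ker(φ) = 34ℤ


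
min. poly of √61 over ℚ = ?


√61 satisfies x² - 61 = 0, irreducible over ℚ since 61 is squarefree

Minimal polynomial: x² - 61


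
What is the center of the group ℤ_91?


Z(G) = {g ∈ G | gx = xg for all x ∈ G}
ℤ_91 is abelian, so Z(G) = G

Z(ℤ_91) = ℤ_91


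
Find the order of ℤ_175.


ℤ_n has n elements.

|ℤ_175| = 175


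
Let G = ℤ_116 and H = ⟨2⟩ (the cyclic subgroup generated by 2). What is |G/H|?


|⟨2⟩| = n / gcd(2, 116) = 116 / 2 = 58
H is normal (ℤ_116 is abelian).
|G/H| = |G| / |H| = 116 / 58 = 2

|G/H| = 2


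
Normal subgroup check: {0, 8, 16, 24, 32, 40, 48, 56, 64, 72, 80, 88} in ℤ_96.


H = {0, 8, 16, 24, 32, 40, 48, 56, 64, 72, 80, 88} in ℤ_96
ℤ_96 is abelian; every subgroup of an abelian group is normal

Yes, normal subgroup


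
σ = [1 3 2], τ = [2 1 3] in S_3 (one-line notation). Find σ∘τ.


σ∘τ: apply τ first, then σ
1 →τ 2 →σ 3
2 →τ 1 →σ 1
3 →τ 3 →σ 2

σ∘τ = [3 1 2]


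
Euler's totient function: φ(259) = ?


Factor n: 259 = 7 × 37
φ(n) = n · ∏(1 - 1/p) over distinct primes p | n
φ(259) = 259 · (1 - 1/7) · (1 - 1/37) = 216

φ(259) = 216


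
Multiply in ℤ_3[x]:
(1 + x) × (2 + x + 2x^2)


Expand and collect like terms; reduce coefficients mod 3:
x^0: 1·2 = 2 ≡ 2 (mod 3)
x^1: 1·1 + 1·2 = 3 ≡ 0 (mod 3)
x^2: 1·2 + 1·1 = 3 ≡ 0 (mod 3)
x^3: 1·2 = 2 ≡ 2 (mod 3)
Result: 2 + 2x^3

f · g = 2 + 2x^3


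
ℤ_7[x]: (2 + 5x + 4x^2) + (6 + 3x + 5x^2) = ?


Add coefficients mod 7:
x^0: 2 + 6 = 1 (mod 7)
x^1: 5 + 3 = 1 (mod 7)
x^2: 4 + 5 = 2 (mod 7)
Result: 1 + x + 2x^2

f + g = 1 + x + 2x^2


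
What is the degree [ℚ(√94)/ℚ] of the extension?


√94 has minimal polynomial x² - 94 (irreducible over ℚ since 94 is squarefree)

[ℚ(√94)/ℚ] = 2


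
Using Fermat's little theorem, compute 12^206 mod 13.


Fermat's little theorem: if p is prime and gcd(a,p)=1, then a^(p-1) ≡ 1 (mod p)
p = 13 is prime, gcd(12,13) = 1
Reduce exponent: 206 mod 12 = 2
So 12^206 ≡ 12^2 (mod 13)
12^2 mod 13 = 1

12^206 ≡ 1 (mod 13)


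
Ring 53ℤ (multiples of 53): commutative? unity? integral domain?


53ℤ is a commutative ring under +,× but has no multiplicative identity (1 ∉ 53ℤ); it has no zero divisors, but without unity it is not an integral domain
Commutative: Yes
Integral domain: No
Has unity: No

53ℤ (multiples of 53): Commutative=Yes, Unity=No


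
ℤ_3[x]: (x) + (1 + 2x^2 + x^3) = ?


Add coefficients mod 3:
x^0: 0 + 1 = 1 (mod 3)
x^1: 1 + 0 = 1 (mod 3)
x^2: 0 + 2 = 2 (mod 3)
x^3: 0 + 1 = 1 (mod 3)
Result: 1 + x + 2x^2 + x^3

f + g = 1 + x + 2x^2 + x^3


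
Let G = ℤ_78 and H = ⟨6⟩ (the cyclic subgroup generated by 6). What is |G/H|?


|⟨6⟩| = n / gcd(6, 78) = 78 / 6 = 13
H is normal (ℤ_78 is abelian).
|G/H| = |G| / |H| = 78 / 13 = 6

|G/H| = 6


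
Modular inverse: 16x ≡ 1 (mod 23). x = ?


Use the extended Euclidean algorithm to write 1 = 16·s + 23·t; then s mod 23 is the inverse.
Euclidean algorithm:
  16 = 0·23 + 16
  23 = 1·16 + 7
  16 = 2·7 + 2
  7 = 3·2 + 1
  2 = 2·1 + 0
gcd(16,23) = 1
Back-substitution gives: 16·(-10) + 23·(7) = 1
So 16⁻¹ ≡ -10 ≡ 13 (mod 23)
Check: 16 × 13 = 208 ≡ 1 (mod 23) ✓

16⁻¹ ≡ 13 (mod 23)


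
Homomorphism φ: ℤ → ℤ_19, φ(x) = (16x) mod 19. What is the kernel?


Kernel = preimage of identity
ker(φ) = {x ∈ ℤ : 16x ≡ 0 (mod 19)}. gcd(16,19) = 1, so 16x ≡ 0 (mod 19) ⟺ x ≡ 0 (mod 19/1 = 19). Hence ker(φ) = 19ℤ

ker(φ) = 19ℤ


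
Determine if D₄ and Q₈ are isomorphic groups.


Comparing D₄ and Q₈:
D₄ has 5 elements of order 2; Q₈ has only 1

No, D₄ ≇ Q₈


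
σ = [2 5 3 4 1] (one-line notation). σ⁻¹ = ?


To find σ⁻¹, swap domain and range:
σ(1) = 2 → σ⁻¹(2) = 1
σ(2) = 5 → σ⁻¹(5) = 2
σ(3) = 3 → σ⁻¹(3) = 3
σ(4) = 4 → σ⁻¹(4) = 4
σ(5) = 1 → σ⁻¹(1) = 5

σ⁻¹ = [5 1 3 4 2]


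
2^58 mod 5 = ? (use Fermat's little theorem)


Fermat's little theorem: if p is prime and gcd(a,p)=1, then a^(p-1) ≡ 1 (mod p)
p = 5 is prime, gcd(2,5) = 1
Reduce exponent: 58 mod 4 = 2
So 2^58 ≡ 2^2 (mod 5)
2^2 mod 5 = 4

2^58 ≡ 4 (mod 5)


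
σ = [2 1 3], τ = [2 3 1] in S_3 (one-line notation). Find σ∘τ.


σ∘τ: apply τ first, then σ
1 →τ 2 →σ 1
2 →τ 3 →σ 3
3 →τ 1 →σ 2

σ∘τ = [1 3 2]


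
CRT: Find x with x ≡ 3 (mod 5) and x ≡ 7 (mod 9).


m₁ = 5, m₂ = 9, gcd = 1, so CRT applies. M = m₁·m₂ = 45
Let M₁ = M/m₁ = 9, M₂ = M/m₂ = 5
Find y₁ ≡ M₁⁻¹ (mod m₁): 9⁻¹ ≡ 4 (mod 5)
Find y₂ ≡ M₂⁻¹ (mod m₂): 5⁻¹ ≡ 2 (mod 9)
x = a₁·M₁·y₁ + a₂·M₂·y₂ = 3·9·4 + 7·5·2 = 178
Reduce mod 45: x ≡ 43
Check: 43 mod 5 = 3 ✓, 43 mod 9 = 7 ✓

x ≡ 43 (mod 45)


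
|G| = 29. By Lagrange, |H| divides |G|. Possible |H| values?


Lagrange's theorem: |H| divides |G|
|G| = 29
Divisors of 29: 1, 29

Possible subgroup orders: {1, 29}


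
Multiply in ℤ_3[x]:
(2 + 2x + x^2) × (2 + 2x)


Expand and collect like terms; reduce coefficients mod 3:
x^0: 2·2 = 4 ≡ 1 (mod 3)
x^1: 2·2 + 2·2 = 8 ≡ 2 (mod 3)
x^2: 2·2 + 1·2 = 6 ≡ 0 (mod 3)
x^3: 1·2 = 2 ≡ 2 (mod 3)
Result: 1 + 2x + 2x^3

f · g = 1 + 2x + 2x^3


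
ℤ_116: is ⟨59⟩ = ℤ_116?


g generates ℤ_n iff gcd(g, n) = 1
gcd(59, 116) = 1
Since gcd = 1, 59 is a generator.

Yes, 59 generates ℤ_116


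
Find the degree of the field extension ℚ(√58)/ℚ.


√58 has minimal polynomial x² - 58 (irreducible over ℚ since 58 is squarefree)

[ℚ(√58)/ℚ] = 2


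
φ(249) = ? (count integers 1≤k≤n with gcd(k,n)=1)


Factor n: 249 = 3 × 83
φ(n) = n · ∏(1 - 1/p) over distinct primes p | n
φ(249) = 249 · (1 - 1/3) · (1 - 1/83) = 164

φ(249) = 164


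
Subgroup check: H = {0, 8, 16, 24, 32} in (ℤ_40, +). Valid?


Subgroup test for H = {0, 8, 16, 24, 32} in (ℤ_40, +):
(1) 0 ∈ H? Yes
(2) Closure: for all a,b ∈ H, (a+b) mod 40 ∈ H? Yes
(3) Inverses: for all a ∈ H, -a mod 40 ∈ H? Yes

Yes, H is a subgroup of ℤ_40


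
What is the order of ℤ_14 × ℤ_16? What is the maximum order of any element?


|ℤ_14 × ℤ_16| = 14 × 16 = 224
Max element order = lcm(14,16) = 112
Cyclic? No (gcd=2)

|ℤ_14×ℤ_16| = 224, max element order = 112


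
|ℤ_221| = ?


ℤ_n has n elements.

|ℤ_221| = 221


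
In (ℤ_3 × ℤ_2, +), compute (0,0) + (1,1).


Operation: componentwise addition mod (3, 2)
(0,0) + (1,1) = ((a₁+b₁) mod 3, (a₂+b₂) mod 2) with a = (0,0), b = (1,1)

(0,0) + (1,1) = (1,1)


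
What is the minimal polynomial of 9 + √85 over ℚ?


Let α = 9 + √85. Then α - 9 = √85, so (α - 9)² = 85, giving α² - 18α - 4 = 0. Degree 2 and α ∉ ℚ, so this is the minimal polynomial.

Minimal polynomial: x² - 18x - 4


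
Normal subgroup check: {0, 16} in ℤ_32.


H = {0, 16} in ℤ_32
ℤ_32 is abelian; every subgroup of an abelian group is normal

Yes, normal subgroup


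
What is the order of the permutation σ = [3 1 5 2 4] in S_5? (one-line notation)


Cycle decomposition: (1 3 5 4 2)
Cycle lengths: 5
Order = lcm(5) = 5

ord(σ) = 5


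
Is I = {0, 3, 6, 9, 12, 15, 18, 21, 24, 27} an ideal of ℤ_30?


Check ideal conditions for I = {0, 3, 6, 9, 12, 15, 18, 21, 24, 27} in ℤ_30:
(1) I is an additive subgroup? Yes
(2) For r ∈ ℤ_30 and a ∈ I: r·a ∈ I? Yes

Yes, I is an ideal of ℤ_30


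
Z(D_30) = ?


Z(G) = {g ∈ G | gx = xg for all x ∈ G}
For even n, Z(D_n) = {e, r^(n/2)}: the 180° rotation r^15 commutes with every reflection and rotation

Z(D_30) = {e, r^15}


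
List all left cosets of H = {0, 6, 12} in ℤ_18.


H = {0, 6, 12}, |H| = 3
Number of cosets = |G|/|H| = 18/3 = 6
0 + H = {0, 6, 12}
1 + H = {1, 7, 13}
2 + H = {2, 8, 14}
3 + H = {3, 9, 15}
4 + H = {4, 10, 16}
5 + H = {5, 11, 17}

Cosets: 0+H={0,6,12}; 1+H={1,7,13}; 2+H={2,8,14}; 3+H={3,9,15}; 4+H={4,10,16}; 5+H={5,11,17}


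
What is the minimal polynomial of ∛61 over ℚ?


∛61 satisfies x³ - 61 = 0, irreducible over ℚ (no rational root; 61 is not a perfect cube)

Minimal polynomial: x³ - 61


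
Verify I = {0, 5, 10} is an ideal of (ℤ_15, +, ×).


Check ideal conditions for I = {0, 5, 10} in ℤ_15:
(1) I is an additive subgroup? Yes
(2) For r ∈ ℤ_15 and a ∈ I: r·a ∈ I? Yes

Yes, I is an ideal of ℤ_15


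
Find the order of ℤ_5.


ℤ_n has n elements.

|ℤ_5| = 5


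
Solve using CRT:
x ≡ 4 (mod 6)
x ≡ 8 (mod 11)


m₁ = 6, m₂ = 11, gcd = 1, so CRT applies. M = m₁·m₂ = 66
Let M₁ = M/m₁ = 11, M₂ = M/m₂ = 6
Find y₁ ≡ M₁⁻¹ (mod m₁): 11⁻¹ ≡ 5 (mod 6)
Find y₂ ≡ M₂⁻¹ (mod m₂): 6⁻¹ ≡ 2 (mod 11)
x = a₁·M₁·y₁ + a₂·M₂·y₂ = 4·11·5 + 8·6·2 = 316
Reduce mod 66: x ≡ 52
Check: 52 mod 6 = 4 ✓, 52 mod 11 = 8 ✓

x ≡ 52 (mod 66)


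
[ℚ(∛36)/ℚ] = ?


∛36 has minimal polynomial x³ - 36 (irreducible over ℚ since 36 is not a perfect cube)

[ℚ(∛36)/ℚ] = 3


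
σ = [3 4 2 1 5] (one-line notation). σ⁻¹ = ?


To find σ⁻¹, swap domain and range:
σ(1) = 3 → σ⁻¹(3) = 1
σ(2) = 4 → σ⁻¹(4) = 2
σ(3) = 2 → σ⁻¹(2) = 3
σ(4) = 1 → σ⁻¹(1) = 4
σ(5) = 5 → σ⁻¹(5) = 5

σ⁻¹ = [4 3 1 2 5]


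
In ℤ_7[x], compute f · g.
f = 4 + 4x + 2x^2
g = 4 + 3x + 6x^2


Expand and collect like terms; reduce coefficients mod 7:
x^0: 4·4 = 16 ≡ 2 (mod 7)
x^1: 4·3 + 4·4 = 28 ≡ 0 (mod 7)
x^2: 4·6 + 4·3 + 2·4 = 44 ≡ 2 (mod 7)
x^3: 4·6 + 2·3 = 30 ≡ 2 (mod 7)
x^4: 2·6 = 12 ≡ 5 (mod 7)
Result: 2 + 2x^2 + 2x^3 + 5x^4

f · g = 2 + 2x^2 + 2x^3 + 5x^4


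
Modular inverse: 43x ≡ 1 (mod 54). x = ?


Use the extended Euclidean algorithm to write 1 = 43·s + 54·t; then s mod 54 is the inverse.
Euclidean algorithm:
  43 = 0·54 + 43
  54 = 1·43 + 11
  43 = 3·11 + 10
  11 = 1·10 + 1
  10 = 10·1 + 0
gcd(43,54) = 1
Back-substitution gives: 43·(-5) + 54·(4) = 1
So 43⁻¹ ≡ -5 ≡ 49 (mod 54)
Check: 43 × 49 = 2107 ≡ 1 (mod 54) ✓

43⁻¹ ≡ 49 (mod 54)


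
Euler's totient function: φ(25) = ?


φ(n) = count of k ∈ {1,...,n} with gcd(k,n)=1
Coprimes to 25: {1, 2, 3, 4, 6, 7, 8, 9, 11, 12, 13, 14, 16, 17, 18, 19, 21, 22, 23, 24}
Count: 20

φ(25) = 20


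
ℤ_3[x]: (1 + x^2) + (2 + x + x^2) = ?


Add coefficients mod 3:
x^0: 1 + 2 = 0 (mod 3)
x^1: 0 + 1 = 1 (mod 3)
x^2: 1 + 1 = 2 (mod 3)
Result: x + 2x^2

f + g = x + 2x^2


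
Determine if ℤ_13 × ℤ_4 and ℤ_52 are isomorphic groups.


Comparing ℤ_13 × ℤ_4 and ℤ_52:
gcd(13,4) = 1, so ℤ_13 × ℤ_4 ≅ ℤ_52 (CRT)

Yes, ℤ_13 × ℤ_4 ≅ ℤ_52


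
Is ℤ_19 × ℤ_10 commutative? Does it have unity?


Direct product ring; commutative with unity (1,1); but (1,0)·(0,1) = (0,0) gives zero divisors, so not an integral domain
Commutative: Yes
Integral domain: No
Has unity: Yes

ℤ_19 × ℤ_10: Commutative=Yes, Unity=Yes


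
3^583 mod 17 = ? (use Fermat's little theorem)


Fermat's little theorem: if p is prime and gcd(a,p)=1, then a^(p-1) ≡ 1 (mod p)
p = 17 is prime, gcd(3,17) = 1
Reduce exponent: 583 mod 16 = 7
So 3^583 ≡ 3^7 (mod 17)
3^7 mod 17 = 11

3^583 ≡ 11 (mod 17)


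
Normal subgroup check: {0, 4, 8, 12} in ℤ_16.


H = {0, 4, 8, 12} in ℤ_16
ℤ_16 is abelian; every subgroup of an abelian group is normal

Yes, normal subgroup


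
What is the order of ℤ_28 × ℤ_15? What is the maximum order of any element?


|ℤ_28 × ℤ_15| = 28 × 15 = 420
Max element order = lcm(28,15) = 420
Cyclic? Yes (gcd=1)

|ℤ_28×ℤ_15| = 420, max element order = 420


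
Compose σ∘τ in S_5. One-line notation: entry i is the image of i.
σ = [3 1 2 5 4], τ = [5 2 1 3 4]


σ∘τ: apply τ first, then σ
1 →τ 5 →σ 4
2 →τ 2 →σ 1
3 →τ 1 →σ 3
4 →τ 3 →σ 2
5 →τ 4 →σ 5

σ∘τ = [4 1 3 2 5]


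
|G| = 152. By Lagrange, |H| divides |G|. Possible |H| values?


Lagrange's theorem: |H| divides |G|
|G| = 152
Divisors of 152: 1, 2, 4, 8, 19, 38, 76, 152

Possible subgroup orders: {1, 2, 4, 8, 19, 38, 76, 152}


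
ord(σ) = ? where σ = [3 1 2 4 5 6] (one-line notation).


Cycle decomposition: (1 3 2)
Cycle lengths: 3
Order = lcm(3) = 3

ord(σ) = 3


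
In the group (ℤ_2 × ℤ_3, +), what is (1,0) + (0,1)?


Operation: componentwise addition mod (2, 3)
(1,0) + (0,1) = ((a₁+b₁) mod 2, (a₂+b₂) mod 3) with a = (1,0), b = (0,1)

(1,0) + (0,1) = (1,1)


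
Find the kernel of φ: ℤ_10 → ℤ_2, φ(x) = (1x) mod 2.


Kernel = preimage of identity
ker(φ) = {x ∈ ℤ_10 : 1x ≡ 0 (mod 2)}. Since 2 | 10, φ is well-defined. The kernel is the cyclic subgroup ⟨2⟩ of ℤ_10 (order 5), i.e. {0, 2, 4, 6, 8}

ker(φ) = {0, 2, 4, 6, 8}


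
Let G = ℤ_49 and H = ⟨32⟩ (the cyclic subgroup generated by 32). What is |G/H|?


|⟨32⟩| = n / gcd(32, 49) = 49 / 1 = 49
H is normal (ℤ_49 is abelian).
|G/H| = |G| / |H| = 49 / 49 = 1

|G/H| = 1


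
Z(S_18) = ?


Z(G) = {g ∈ G | gx = xg for all x ∈ G}
S_n is non-abelian for n ≥ 3; Z(S_18) is trivial

Z(S_18) = {e}


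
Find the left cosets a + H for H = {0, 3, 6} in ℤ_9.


H = {0, 3, 6}, |H| = 3
Number of cosets = |G|/|H| = 9/3 = 3
0 + H = {0, 3, 6}
1 + H = {1, 4, 7}
2 + H = {2, 5, 8}

Cosets: 0+H={0,3,6}; 1+H={1,4,7}; 2+H={2,5,8}


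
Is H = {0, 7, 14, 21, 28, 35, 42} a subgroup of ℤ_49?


Subgroup test for H = {0, 7, 14, 21, 28, 35, 42} in (ℤ_49, +):
(1) 0 ∈ H? Yes
(2) Closure: for all a,b ∈ H, (a+b) mod 49 ∈ H? Yes
(3) Inverses: for all a ∈ H, -a mod 49 ∈ H? Yes

Yes, H is a subgroup of ℤ_49


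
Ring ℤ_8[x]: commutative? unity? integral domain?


ℤ_8 has zero divisors (2·4 ≡ 0), and these lift to constant zero divisors in ℤ_8[x]; so not an integral domain
Commutative: Yes
Integral domain: No
Has unity: Yes

ℤ_8[x]: Commutative=Yes, Unity=Yes


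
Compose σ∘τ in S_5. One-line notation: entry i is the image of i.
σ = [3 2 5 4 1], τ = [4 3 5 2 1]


σ∘τ: apply τ first, then σ
1 →τ 4 →σ 4
2 →τ 3 →σ 5
3 →τ 5 →σ 1
4 →τ 2 →σ 2
5 →τ 1 →σ 3

σ∘τ = [4 5 1 2 3]


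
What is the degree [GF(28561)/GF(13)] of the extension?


GF(28561) = GF(13^4), so the extension degree is 4

[GF(28561)/GF(13)] = 4


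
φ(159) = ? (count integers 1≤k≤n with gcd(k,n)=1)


Factor n: 159 = 3 × 53
φ(n) = n · ∏(1 - 1/p) over distinct primes p | n
φ(159) = 159 · (1 - 1/3) · (1 - 1/53) = 104

φ(159) = 104


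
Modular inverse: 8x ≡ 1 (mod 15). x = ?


Use the extended Euclidean algorithm to write 1 = 8·s + 15·t; then s mod 15 is the inverse.
Euclidean algorithm:
  8 = 0·15 + 8
  15 = 1·8 + 7
  8 = 1·7 + 1
  7 = 7·1 + 0
gcd(8,15) = 1
Back-substitution gives: 8·(2) + 15·(-1) = 1
So 8⁻¹ ≡ 2 ≡ 2 (mod 15)
Check: 8 × 2 = 16 ≡ 1 (mod 15) ✓

8⁻¹ ≡ 2 (mod 15)


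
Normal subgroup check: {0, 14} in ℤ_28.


H = {0, 14} in ℤ_28
ℤ_28 is abelian; every subgroup of an abelian group is normal

Yes, normal subgroup


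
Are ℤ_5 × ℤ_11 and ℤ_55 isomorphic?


Comparing ℤ_5 × ℤ_11 and ℤ_55:
gcd(5,11) = 1, so ℤ_5 × ℤ_11 ≅ ℤ_55 (CRT)

Yes, ℤ_5 × ℤ_11 ≅ ℤ_55


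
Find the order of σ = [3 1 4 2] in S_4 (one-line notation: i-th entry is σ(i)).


Cycle decomposition: (1 3 4 2)
Cycle lengths: 4
Order = lcm(4) = 4

ord(σ) = 4


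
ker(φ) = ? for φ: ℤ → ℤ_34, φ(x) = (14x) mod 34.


Kernel = preimage of identity
ker(φ) = {x ∈ ℤ : 14x ≡ 0 (mod 34)}. gcd(14,34) = 2, so 14x ≡ 0 (mod 34) ⟺ x ≡ 0 (mod 34/2 = 17). Hence ker(φ) = 17ℤ

ker(φ) = 17ℤ


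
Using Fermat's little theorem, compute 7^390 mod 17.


Fermat's little theorem: if p is prime and gcd(a,p)=1, then a^(p-1) ≡ 1 (mod p)
p = 17 is prime, gcd(7,17) = 1
Reduce exponent: 390 mod 16 = 6
So 7^390 ≡ 7^6 (mod 17)
7^6 mod 17 = 9

7^390 ≡ 9 (mod 17)


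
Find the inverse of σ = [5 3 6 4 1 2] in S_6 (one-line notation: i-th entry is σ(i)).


To find σ⁻¹, swap domain and range:
σ(1) = 5 → σ⁻¹(5) = 1
σ(2) = 3 → σ⁻¹(3) = 2
σ(3) = 6 → σ⁻¹(6) = 3
σ(4) = 4 → σ⁻¹(4) = 4
σ(5) = 1 → σ⁻¹(1) = 5
σ(6) = 2 → σ⁻¹(2) = 6

σ⁻¹ = [5 6 2 4 1 3]


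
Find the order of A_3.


|A_n| = n!/2 (even permutations)
|A_3| = 3!/2 = 6/2 = 3

|A_3| = 3


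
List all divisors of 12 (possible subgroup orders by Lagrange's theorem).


Lagrange's theorem: |H| divides |G|
|G| = 12
Divisors of 12: 1, 2, 3, 4, 6, 12

Possible subgroup orders: {1, 2, 3, 4, 6, 12}


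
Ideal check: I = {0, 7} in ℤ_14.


Check ideal conditions for I = {0, 7} in ℤ_14:
(1) I is an additive subgroup? Yes
(2) For r ∈ ℤ_14 and a ∈ I: r·a ∈ I? Yes

Yes, I is an ideal of ℤ_14


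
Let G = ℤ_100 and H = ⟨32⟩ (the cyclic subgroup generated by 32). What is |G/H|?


|⟨32⟩| = n / gcd(32, 100) = 100 / 4 = 25
H is normal (ℤ_100 is abelian).
|G/H| = |G| / |H| = 100 / 25 = 4

|G/H| = 4


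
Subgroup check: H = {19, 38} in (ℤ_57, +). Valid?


Subgroup test for H = {19, 38} in (ℤ_57, +):
(1) 0 ∈ H? No
(2) Closure: for all a,b ∈ H, (a+b) mod 57 ∈ H? No  [counterexample: 19 + 38 = 0 ∉ H]
(3) Inverses: for all a ∈ H, -a mod 57 ∈ H? Yes

No, H is not a subgroup of ℤ_57


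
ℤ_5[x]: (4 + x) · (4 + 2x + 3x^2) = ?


Expand and collect like terms; reduce coefficients mod 5:
x^0: 4·4 = 16 ≡ 1 (mod 5)
x^1: 4·2 + 1·4 = 12 ≡ 2 (mod 5)
x^2: 4·3 + 1·2 = 14 ≡ 4 (mod 5)
x^3: 1·3 = 3 ≡ 3 (mod 5)
Result: 1 + 2x + 4x^2 + 3x^3

f · g = 1 + 2x + 4x^2 + 3x^3


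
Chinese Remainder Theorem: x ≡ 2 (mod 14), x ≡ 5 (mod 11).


m₁ = 14, m₂ = 11, gcd = 1, so CRT applies. M = m₁·m₂ = 154
Let M₁ = M/m₁ = 11, M₂ = M/m₂ = 14
Find y₁ ≡ M₁⁻¹ (mod m₁): 11⁻¹ ≡ 9 (mod 14)
Find y₂ ≡ M₂⁻¹ (mod m₂): 14⁻¹ ≡ 4 (mod 11)
x = a₁·M₁·y₁ + a₂·M₂·y₂ = 2·11·9 + 5·14·4 = 478
Reduce mod 154: x ≡ 16
Check: 16 mod 14 = 2 ✓, 16 mod 11 = 5 ✓

x ≡ 16 (mod 154)


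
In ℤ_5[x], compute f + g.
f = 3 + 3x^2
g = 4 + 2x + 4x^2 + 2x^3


Add coefficients mod 5:
x^0: 3 + 4 = 2 (mod 5)
x^1: 0 + 2 = 2 (mod 5)
x^2: 3 + 4 = 2 (mod 5)
x^3: 0 + 2 = 2 (mod 5)
Result: 2 + 2x + 2x^2 + 2x^3

f + g = 2 + 2x + 2x^2 + 2x^3


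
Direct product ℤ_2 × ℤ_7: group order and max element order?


|ℤ_2 × ℤ_7| = 2 × 7 = 14
Max element order = lcm(2,7) = 14
Cyclic? Yes (gcd=1)

|ℤ_2×ℤ_7| = 14, max element order = 14


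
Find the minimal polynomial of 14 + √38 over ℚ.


Let α = 14 + √38. Then α - 14 = √38, so (α - 14)² = 38, giving α² - 28α + 158 = 0. Degree 2 and α ∉ ℚ, so this is the minimal polynomial.

Minimal polynomial: x² - 28x + 158


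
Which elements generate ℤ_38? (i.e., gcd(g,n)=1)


g generates ℤ_n iff gcd(g,n) = 1
Prime factors of 38: 2, 19
Generators are g ∈ {1,...,37} not divisible by any of these primes.
Generators: {1, 3, 5, 7, 9, 11, 13, 15, 17, 21, 23, 25, 27, 29, 31, 33, 35, 37}
Number of generators = φ(38) = 18

Generators of ℤ_38 = {1, 3, 5, 7, 9, 11, 13, 15, 17, 21, 23, 25, 27, 29, 31, 33, 35, 37}


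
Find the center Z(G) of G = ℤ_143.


Z(G) = {g ∈ G | gx = xg for all x ∈ G}
ℤ_143 is abelian, so Z(G) = G

Z(ℤ_143) = ℤ_143


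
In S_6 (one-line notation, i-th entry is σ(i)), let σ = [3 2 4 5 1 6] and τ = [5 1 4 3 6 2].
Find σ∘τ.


σ∘τ: apply τ first, then σ
1 →τ 5 →σ 1
2 →τ 1 →σ 3
3 →τ 4 →σ 5
4 →τ 3 →σ 4
5 →τ 6 →σ 6
6 →τ 2 →σ 2

σ∘τ = [1 3 5 4 6 2]


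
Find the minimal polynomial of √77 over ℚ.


√77 satisfies x² - 77 = 0, irreducible over ℚ since 77 is squarefree

Minimal polynomial: x² - 77


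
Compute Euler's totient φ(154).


Factor n: 154 = 2 × 7 × 11
φ(n) = n · ∏(1 - 1/p) over distinct primes p | n
φ(154) = 154 · (1 - 1/2) · (1 - 1/7) · (1 - 1/11) = 60

φ(154) = 60


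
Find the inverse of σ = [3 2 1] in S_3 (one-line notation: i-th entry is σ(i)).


To find σ⁻¹, swap domain and range:
σ(1) = 3 → σ⁻¹(3) = 1
σ(2) = 2 → σ⁻¹(2) = 2
σ(3) = 1 → σ⁻¹(1) = 3

σ⁻¹ = [3 2 1]


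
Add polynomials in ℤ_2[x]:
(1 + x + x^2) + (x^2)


Add coefficients mod 2:
x^0: 1 + 0 = 1 (mod 2)
x^1: 1 + 0 = 1 (mod 2)
x^2: 1 + 1 = 0 (mod 2)
Result: 1 + x

f + g = 1 + x


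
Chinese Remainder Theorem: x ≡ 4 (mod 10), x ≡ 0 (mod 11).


m₁ = 10, m₂ = 11, gcd = 1, so CRT applies. M = m₁·m₂ = 110
Let M₁ = M/m₁ = 11, M₂ = M/m₂ = 10
Find y₁ ≡ M₁⁻¹ (mod m₁): 11⁻¹ ≡ 1 (mod 10)
Find y₂ ≡ M₂⁻¹ (mod m₂): 10⁻¹ ≡ 10 (mod 11)
x = a₁·M₁·y₁ + a₂·M₂·y₂ = 4·11·1 + 0·10·10 = 44
Reduce mod 110: x ≡ 44
Check: 44 mod 10 = 4 ✓, 44 mod 11 = 0 ✓

x ≡ 44 (mod 110)


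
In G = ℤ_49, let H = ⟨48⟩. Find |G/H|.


|⟨48⟩| = n / gcd(48, 49) = 49 / 1 = 49
H is normal (ℤ_49 is abelian).
|G/H| = |G| / |H| = 49 / 49 = 1

|G/H| = 1


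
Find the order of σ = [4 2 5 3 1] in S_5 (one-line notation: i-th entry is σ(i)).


Cycle decomposition: (1 4 3 5)
Cycle lengths: 4
Order = lcm(4) = 4

ord(σ) = 4


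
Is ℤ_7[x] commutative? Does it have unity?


ℤ_7 is a field (n prime), so ℤ_7[x] is a commutative integral domain with unity
Commutative: Yes
Integral domain: Yes
Has unity: Yes

ℤ_7[x]: Commutative=Yes, Unity=Yes


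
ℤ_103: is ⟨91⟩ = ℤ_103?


g generates ℤ_n iff gcd(g, n) = 1
gcd(91, 103) = 1
Since gcd = 1, 91 is a generator.

Yes, 91 generates ℤ_103


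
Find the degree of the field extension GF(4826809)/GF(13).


GF(4826809) = GF(13^6), so the extension degree is 6

[GF(4826809)/GF(13)] = 6


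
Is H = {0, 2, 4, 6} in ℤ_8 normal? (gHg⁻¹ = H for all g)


H = {0, 2, 4, 6} in ℤ_8
ℤ_8 is abelian; every subgroup of an abelian group is normal

Yes, normal subgroup


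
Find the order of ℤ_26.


ℤ_n has n elements.

|ℤ_26| = 26


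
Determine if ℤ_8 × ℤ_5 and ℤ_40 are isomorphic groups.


Comparing ℤ_8 × ℤ_5 and ℤ_40:
gcd(8,5) = 1, so ℤ_8 × ℤ_5 ≅ ℤ_40 (CRT)

Yes, ℤ_8 × ℤ_5 ≅ ℤ_40


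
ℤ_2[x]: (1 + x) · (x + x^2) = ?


Expand and collect like terms; reduce coefficients mod 2:
x^0: 1·0 = 0 ≡ 0 (mod 2)
x^1: 1·1 + 1·0 = 1 ≡ 1 (mod 2)
x^2: 1·1 + 1·1 = 2 ≡ 0 (mod 2)
x^3: 1·1 = 1 ≡ 1 (mod 2)
Result: x + x^3

f · g = x + x^3


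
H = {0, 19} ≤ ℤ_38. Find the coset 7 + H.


7 + H = {7 + h (mod 38) : h ∈ H}
7+0=7, 7+19=26

7 + H = {7, 26}


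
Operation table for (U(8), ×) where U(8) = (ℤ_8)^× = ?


Elements: {1, 3, 5, 7}
Operation: multiplication mod 8
Entry (a, b) = (a × b) mod 8

Cayley table:
  | 1 | 3 | 5 | 7
1 | 1 | 3 | 5 | 7
3 | 3 | 1 | 7 | 5
5 | 5 | 7 | 1 | 3
7 | 7 | 5 | 3 | 1


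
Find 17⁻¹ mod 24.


Use the extended Euclidean algorithm to write 1 = 17·s + 24·t; then s mod 24 is the inverse.
Euclidean algorithm:
  17 = 0·24 + 17
  24 = 1·17 + 7
  17 = 2·7 + 3
  7 = 2·3 + 1
  3 = 3·1 + 0
gcd(17,24) = 1
Back-substitution gives: 17·(-7) + 24·(5) = 1
So 17⁻¹ ≡ -7 ≡ 17 (mod 24)
Check: 17 × 17 = 289 ≡ 1 (mod 24) ✓

17⁻¹ ≡ 17 (mod 24)
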